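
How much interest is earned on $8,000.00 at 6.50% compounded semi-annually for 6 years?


Compound interest earned = final amount − principal.
A = P(1 + r/n)^(nt) = $8,000.00 × (1 + 0.065/2)^(2 × 6) = $11,742.77
Interest = A − P = $11,742.77 − $8,000.00 = $3,742.77

Interest = A - P = $3,742.77


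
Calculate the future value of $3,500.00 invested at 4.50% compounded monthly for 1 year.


Compound interest formula: A = P(1 + r/n)^(nt)
A = $3,500.00 × (1 + 0.045/12)^(12 × 1)
Growth factor: (1 + 0.045/12)^12 = 1.045940
A = $3,500.00 × 1.045940
A = $3,660.79

A = P(1 + r/n)^(nt) = $3,660.79


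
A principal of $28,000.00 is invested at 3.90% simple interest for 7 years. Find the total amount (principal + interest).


Total amount formula: A = P(1 + rt) = P + P·r·t
Interest: I = P × r × t = $28,000.00 × 0.039 × 7 = $7,644.00
A = P + I = $28,000.00 + $7,644.00 = $35,644.00

A = P + I = P(1 + rt) = $35,644.00


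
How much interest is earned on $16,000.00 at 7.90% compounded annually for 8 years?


Compound interest earned = final amount − principal.
A = P(1 + r/n)^(nt) = $16,000.00 × (1 + 0.079/1)^(1 × 8) = $29,396.22
Interest = A − P = $29,396.22 − $16,000.00 = $13,396.22

Interest = A - P = $13,396.22


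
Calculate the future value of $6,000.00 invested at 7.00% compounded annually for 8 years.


Compound interest formula: A = P(1 + r/n)^(nt)
A = $6,000.00 × (1 + 0.07/1)^(1 × 8)
Growth factor: (1 + 0.07/1)^8 = 1.718186
A = $6,000.00 × 1.718186
A = $10,309.12

A = P(1 + r/n)^(nt) = $10,309.12


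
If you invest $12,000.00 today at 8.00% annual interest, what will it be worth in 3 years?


Future value formula: FV = PV × (1 + r)^t
FV = $12,000.00 × (1 + 0.08)^3
FV = $12,000.00 × 1.259712
FV = $15,116.54

FV = PV × (1 + r)^t = $15,116.54


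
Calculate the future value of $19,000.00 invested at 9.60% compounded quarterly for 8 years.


Compound interest formula: A = P(1 + r/n)^(nt)
A = $19,000.00 × (1 + 0.096/4)^(4 × 8)
Growth factor: (1 + 0.096/4)^32 = 2.135987
A = $19,000.00 × 2.135987
A = $40,583.75

A = P(1 + r/n)^(nt) = $40,583.75


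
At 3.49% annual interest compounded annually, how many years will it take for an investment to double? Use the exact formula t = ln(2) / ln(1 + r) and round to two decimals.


Doubling condition: (1 + r)^t = 2
Take ln of both sides: t × ln(1 + r) = ln(2)
t = ln(2) / ln(1 + r)
t = 0.693147 / 0.034305
t = 20.21

t = ln(2) / ln(1 + r) = 20.21 years


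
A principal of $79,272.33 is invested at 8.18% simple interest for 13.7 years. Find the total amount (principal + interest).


Total amount formula: A = P(1 + rt) = P + P·r·t
Interest: I = P × r × t = $79,272.33 × 0.0818 × 13.7 = $88,837.33
A = P + I = $79,272.33 + $88,837.33 = $168,109.66

A = P + I = P(1 + rt) = $168,109.66


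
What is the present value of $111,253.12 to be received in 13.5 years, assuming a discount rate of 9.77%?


Present value formula: PV = FV / (1 + r)^t
PV = $111,253.12 / (1 + 0.0977)^13.5
PV = $111,253.12 / 3.519893
PV = $31,606.96

PV = FV / (1 + r)^t = $31,606.96


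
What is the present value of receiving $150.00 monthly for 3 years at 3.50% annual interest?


Present value of an ordinary annuity: PV = PMT × (1 − (1 + r)^(−n)) / r
Monthly rate r = 0.035/12 ≈ 0.00291667, n = 36
PV = $150.00 × (1 − (1 + 0.035/12)^(−36)) / (0.035/12)
PV = $150.00 × 34.127270
PV = $5,119.09

PV = PMT × (1-(1+r)^(-n))/r = $5,119.09


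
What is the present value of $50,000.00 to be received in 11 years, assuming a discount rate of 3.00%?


Present value formula: PV = FV / (1 + r)^t
PV = $50,000.00 / (1 + 0.03)^11
PV = $50,000.00 / 1.384234
PV = $36,121.06

PV = FV / (1 + r)^t = $36,121.06


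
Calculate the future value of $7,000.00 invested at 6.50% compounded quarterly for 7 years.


Compound interest formula: A = P(1 + r/n)^(nt)
A = $7,000.00 × (1 + 0.065/4)^(4 × 7)
Growth factor: (1 + 0.065/4)^28 = 1.5704194
A = $7,000.00 × 1.5704194
A = $10,992.94

A = P(1 + r/n)^(nt) = $10,992.94


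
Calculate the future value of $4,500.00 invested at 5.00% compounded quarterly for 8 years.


Compound interest formula: A = P(1 + r/n)^(nt)
A = $4,500.00 × (1 + 0.05/4)^(4 × 8)
Growth factor: (1 + 0.05/4)^32 = 1.488131
A = $4,500.00 × 1.488131
A = $6,696.59

A = P(1 + r/n)^(nt) = $6,696.59


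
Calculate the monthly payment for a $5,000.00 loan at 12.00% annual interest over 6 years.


Loan payment formula: PMT = PV × r / (1 − (1 + r)^(−n))
Monthly rate r = 0.12/12 = 0.01, n = 72 months
Denominator: 1 − (1 + 0.12/12)^(−72) = 0.511504
PMT = $5,000.00 × (0.12/12) / 0.511504
PMT = $97.75 per month

PMT = PV × r / (1-(1+r)^(-n)) = $97.75/month


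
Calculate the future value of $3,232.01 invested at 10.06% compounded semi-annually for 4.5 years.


Compound interest formula: A = P(1 + r/n)^(nt)
A = $3,232.01 × (1 + 0.1006/2)^(2 × 4.5)
Growth factor: (1 + 0.1006/2)^9 = 1.555322
A = $3,232.01 × 1.555322
A = $5,026.82

A = P(1 + r/n)^(nt) = $5,026.82


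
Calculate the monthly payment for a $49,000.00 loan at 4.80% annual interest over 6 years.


Loan payment formula: PMT = PV × r / (1 − (1 + r)^(−n))
Monthly rate r = 0.048/12 = 0.004, n = 72 months
Denominator: 1 − (1 + 0.048/12)^(−72) = 0.249808
PMT = $49,000.00 × (0.048/12) / 0.249808
PMT = $784.60 per month

PMT = PV × r / (1-(1+r)^(-n)) = $784.60/month


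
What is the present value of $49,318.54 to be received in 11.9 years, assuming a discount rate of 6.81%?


Present value formula: PV = FV / (1 + r)^t
PV = $49,318.54 / (1 + 0.0681)^11.9
PV = $49,318.54 / 2.190190
PV = $22,517.93

PV = FV / (1 + r)^t = $22,517.93


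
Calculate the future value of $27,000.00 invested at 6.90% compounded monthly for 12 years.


Compound interest formula: A = P(1 + r/n)^(nt)
A = $27,000.00 × (1 + 0.069/12)^(12 × 12)
Growth factor: (1 + 0.069/12)^144 = 2.2833156
A = $27,000.00 × 2.2833156
A = $61,649.52

A = P(1 + r/n)^(nt) = $61,649.52


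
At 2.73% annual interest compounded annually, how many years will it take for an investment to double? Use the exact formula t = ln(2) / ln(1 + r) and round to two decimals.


Doubling condition: (1 + r)^t = 2
Take ln of both sides: t × ln(1 + r) = ln(2)
t = ln(2) / ln(1 + r)
t = 0.693147 / 0.026934
t = 25.74

t = ln(2) / ln(1 + r) = 25.74 years


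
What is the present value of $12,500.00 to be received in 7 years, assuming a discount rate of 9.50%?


Present value formula: PV = FV / (1 + r)^t
PV = $12,500.00 / (1 + 0.095)^7
PV = $12,500.00 / 1.8875516
PV = $6,622.34

PV = FV / (1 + r)^t = $6,622.34


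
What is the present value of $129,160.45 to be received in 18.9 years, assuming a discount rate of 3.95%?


Present value formula: PV = FV / (1 + r)^t
PV = $129,160.45 / (1 + 0.0395)^18.9
PV = $129,160.45 / 2.079615
PV = $62,107.87

PV = FV / (1 + r)^t = $62,107.87


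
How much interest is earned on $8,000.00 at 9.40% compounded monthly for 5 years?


Compound interest earned = final amount − principal.
A = P(1 + r/n)^(nt) = $8,000.00 × (1 + 0.094/12)^(12 × 5) = $12,776.53
Interest = A − P = $12,776.53 − $8,000.00 = $4,776.53

Interest = A - P = $4,776.53


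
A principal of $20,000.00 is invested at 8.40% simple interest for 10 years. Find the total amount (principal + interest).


Total amount formula: A = P(1 + rt) = P + P·r·t
Interest: I = P × r × t = $20,000.00 × 0.084 × 10 = $16,800.00
A = P + I = $20,000.00 + $16,800.00 = $36,800.00

A = P + I = P(1 + rt) = $36,800.00


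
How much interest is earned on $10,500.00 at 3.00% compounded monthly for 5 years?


Compound interest earned = final amount − principal.
A = P(1 + r/n)^(nt) = $10,500.00 × (1 + 0.03/12)^(12 × 5) = $12,196.98
Interest = A − P = $12,196.98 − $10,500.00 = $1,696.98

Interest = A - P = $1,696.98


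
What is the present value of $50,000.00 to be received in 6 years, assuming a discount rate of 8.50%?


Present value formula: PV = FV / (1 + r)^t
PV = $50,000.00 / (1 + 0.085)^6
PV = $50,000.00 / 1.631468
PV = $30,647.25

PV = FV / (1 + r)^t = $30,647.25


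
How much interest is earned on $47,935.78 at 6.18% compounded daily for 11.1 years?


Compound interest earned = final amount − principal.
A = P(1 + r/n)^(nt) = $47,935.78 × (1 + 0.0618/365)^(365 × 11.1) = $95,181.36
Interest = A − P = $95,181.36 − $47,935.78 = $47,245.58

Interest = A - P = $47,245.58


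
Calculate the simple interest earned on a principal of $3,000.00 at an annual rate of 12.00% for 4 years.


Simple interest formula: I = P × r × t
I = $3,000.00 × 0.12 × 4
I = $1,440.00

I = P × r × t = $1,440.00


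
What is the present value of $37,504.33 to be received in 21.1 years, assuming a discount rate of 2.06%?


Present value formula: PV = FV / (1 + r)^t
PV = $37,504.33 / (1 + 0.0206)^21.1
PV = $37,504.33 / 1.537632
PV = $24,390.97

PV = FV / (1 + r)^t = $24,390.97


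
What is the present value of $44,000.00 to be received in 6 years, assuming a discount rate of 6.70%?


Present value formula: PV = FV / (1 + r)^t
PV = $44,000.00 / (1 + 0.067)^6
PV = $44,000.00 / 1.475661
PV = $29,817.15

PV = FV / (1 + r)^t = $29,817.15


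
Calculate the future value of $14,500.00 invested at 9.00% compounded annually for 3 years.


Compound interest formula: A = P(1 + r/n)^(nt)
A = $14,500.00 × (1 + 0.09/1)^(1 × 3)
Growth factor: (1 + 0.09/1)^3 = 1.295029
A = $14,500.00 × 1.295029
A = $18,777.92

A = P(1 + r/n)^(nt) = $18,777.92


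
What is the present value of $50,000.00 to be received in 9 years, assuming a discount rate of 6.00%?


Present value formula: PV = FV / (1 + r)^t
PV = $50,000.00 / (1 + 0.06)^9
PV = $50,000.00 / 1.689479
PV = $29,594.92

PV = FV / (1 + r)^t = $29,594.92


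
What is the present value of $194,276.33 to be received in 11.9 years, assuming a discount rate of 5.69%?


Present value formula: PV = FV / (1 + r)^t
PV = $194,276.33 / (1 + 0.0569)^11.9
PV = $194,276.33 / 1.9319834
PV = $100,557.97

PV = FV / (1 + r)^t = $100,557.97


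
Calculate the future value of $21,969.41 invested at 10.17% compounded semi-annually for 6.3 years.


Compound interest formula: A = P(1 + r/n)^(nt)
A = $21,969.41 × (1 + 0.1017/2)^(2 × 6.3)
Growth factor: (1 + 0.1017/2)^12.6 = 1.868156
A = $21,969.41 × 1.868156
A = $41,042.29

A = P(1 + r/n)^(nt) = $41,042.29


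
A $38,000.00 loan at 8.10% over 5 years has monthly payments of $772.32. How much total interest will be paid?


Total paid over the life of the loan = PMT × n.
Total paid = $772.32 × 60 = $46,339.20
Total interest = total paid − principal = $46,339.20 − $38,000.00 = $8,339.20

Total interest = (PMT × n) - PV = $8,339.20


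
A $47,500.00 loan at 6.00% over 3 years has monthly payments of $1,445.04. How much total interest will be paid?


Total paid over the life of the loan = PMT × n.
Total paid = $1,445.04 × 36 = $52,021.44
Total interest = total paid − principal = $52,021.44 − $47,500.00 = $4,521.44

Total interest = (PMT × n) - PV = $4,521.44


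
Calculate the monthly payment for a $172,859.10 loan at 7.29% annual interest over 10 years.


Loan payment formula: PMT = PV × r / (1 − (1 + r)^(−n))
Monthly rate r = 0.0729/12 = 0.006075, n = 120 months
Denominator: 1 − (1 + 0.0729/12)^(−120) = 0.516544
PMT = $172,859.10 × (0.0729/12) / 0.516544
PMT = $2,032.97 per month

PMT = PV × r / (1-(1+r)^(-n)) = $2,032.97/month


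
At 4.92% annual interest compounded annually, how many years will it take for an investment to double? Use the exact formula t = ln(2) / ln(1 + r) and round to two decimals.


Doubling condition: (1 + r)^t = 2
Take ln of both sides: t × ln(1 + r) = ln(2)
t = ln(2) / ln(1 + r)
t = 0.693147 / 0.048028
t = 14.43

t = ln(2) / ln(1 + r) = 14.43 years


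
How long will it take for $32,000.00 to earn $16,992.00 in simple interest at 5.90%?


Rearrange the simple interest formula for t:
I = P × r × t  ⇒  t = I / (P × r)
t = $16,992.00 / ($32,000.00 × 0.059)
t = 9

t = I/(P×r) = 9 years


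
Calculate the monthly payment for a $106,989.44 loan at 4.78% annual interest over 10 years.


Loan payment formula: PMT = PV × r / (1 − (1 + r)^(−n))
Monthly rate r = 0.0478/12 ≈ 0.00398333, n = 120 months
Denominator: 1 − (1 + 0.0478/12)^(−120) = 0.379389
PMT = $106,989.44 × (0.0478/12) / 0.379389
PMT = $1,123.32 per month

PMT = PV × r / (1-(1+r)^(-n)) = $1,123.32/month


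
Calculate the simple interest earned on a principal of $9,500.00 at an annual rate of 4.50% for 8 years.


Simple interest formula: I = P × r × t
I = $9,500.00 × 0.045 × 8
I = $3,420.00

I = P × r × t = $3,420.00


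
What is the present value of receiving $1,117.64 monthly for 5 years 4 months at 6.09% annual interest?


Present value of an ordinary annuity: PV = PMT × (1 − (1 + r)^(−n)) / r
Monthly rate r = 0.0609/12 = 0.005075, n = 64
PV = $1,117.64 × (1 − (1 + 0.0609/12)^(−64)) / (0.0609/12)
PV = $1,117.64 × 54.528922
PV = $60,943.70

PV = PMT × (1-(1+r)^(-n))/r = $60,943.70


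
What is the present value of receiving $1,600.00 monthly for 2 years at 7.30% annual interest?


Present value of an ordinary annuity: PV = PMT × (1 − (1 + r)^(−n)) / r
Monthly rate r = 0.073/12 ≈ 0.00608333, n = 24
PV = $1,600.00 × (1 − (1 + 0.073/12)^(−24)) / (0.073/12)
PV = $1,600.00 × 22.267398
PV = $35,627.84

PV = PMT × (1-(1+r)^(-n))/r = $35,627.84


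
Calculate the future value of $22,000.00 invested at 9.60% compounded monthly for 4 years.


Compound interest formula: A = P(1 + r/n)^(nt)
A = $22,000.00 × (1 + 0.096/12)^(12 × 4)
Growth factor: (1 + 0.096/12)^48 = 1.465904
A = $22,000.00 × 1.465904
A = $32,249.89

A = P(1 + r/n)^(nt) = $32,249.89


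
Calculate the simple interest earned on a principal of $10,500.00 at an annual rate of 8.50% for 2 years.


Simple interest formula: I = P × r × t
I = $10,500.00 × 0.085 × 2
I = $1,785.00

I = P × r × t = $1,785.00


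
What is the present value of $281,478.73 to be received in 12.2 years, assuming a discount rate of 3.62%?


Present value formula: PV = FV / (1 + r)^t
PV = $281,478.73 / (1 + 0.0362)^12.2
PV = $281,478.73 / 1.5431629
PV = $182,403.77

PV = FV / (1 + r)^t = $182,403.77


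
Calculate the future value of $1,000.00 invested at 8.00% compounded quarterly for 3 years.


Compound interest formula: A = P(1 + r/n)^(nt)
A = $1,000.00 × (1 + 0.08/4)^(4 × 3)
Growth factor: (1 + 0.08/4)^12 = 1.268242
A = $1,000.00 × 1.268242
A = $1,268.24

A = P(1 + r/n)^(nt) = $1,268.24


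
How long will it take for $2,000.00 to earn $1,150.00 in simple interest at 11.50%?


Rearrange the simple interest formula for t:
I = P × r × t  ⇒  t = I / (P × r)
t = $1,150.00 / ($2,000.00 × 0.115)
t = 5

t = I/(P×r) = 5 years


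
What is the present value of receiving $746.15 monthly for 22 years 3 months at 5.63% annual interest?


Present value of an ordinary annuity: PV = PMT × (1 − (1 + r)^(−n)) / r
Monthly rate r = 0.0563/12 ≈ 0.00469167, n = 267
PV = $746.15 × (1 − (1 + 0.0563/12)^(−267)) / (0.0563/12)
PV = $746.15 × 152.061592
PV = $113,460.76

PV = PMT × (1-(1+r)^(-n))/r = $113,460.76


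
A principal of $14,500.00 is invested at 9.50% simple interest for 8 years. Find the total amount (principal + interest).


Total amount formula: A = P(1 + rt) = P + P·r·t
Interest: I = P × r × t = $14,500.00 × 0.095 × 8 = $11,020.00
A = P + I = $14,500.00 + $11,020.00 = $25,520.00

A = P + I = P(1 + rt) = $25,520.00


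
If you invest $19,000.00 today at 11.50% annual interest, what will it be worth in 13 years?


Future value formula: FV = PV × (1 + r)^t
FV = $19,000.00 × (1 + 0.115)^13
FV = $19,000.00 × 4.116928
FV = $78,221.63

FV = PV × (1 + r)^t = $78,221.63


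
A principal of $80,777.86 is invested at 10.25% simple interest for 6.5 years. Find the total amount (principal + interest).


Total amount formula: A = P(1 + rt) = P + P·r·t
Interest: I = P × r × t = $80,777.86 × 0.1025 × 6.5 = $53,818.25
A = P + I = $80,777.86 + $53,818.25 = $134,596.11

A = P + I = P(1 + rt) = $134,596.11


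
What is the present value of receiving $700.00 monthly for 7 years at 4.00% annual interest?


Present value of an ordinary annuity: PV = PMT × (1 − (1 + r)^(−n)) / r
Monthly rate r = 0.04/12 ≈ 0.00333333, n = 84
PV = $700.00 × (1 − (1 + 0.04/12)^(−84)) / (0.04/12)
PV = $700.00 × 73.159278
PV = $51,211.49

PV = PMT × (1-(1+r)^(-n))/r = $51,211.49


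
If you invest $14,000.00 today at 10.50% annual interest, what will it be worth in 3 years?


Future value formula: FV = PV × (1 + r)^t
FV = $14,000.00 × (1 + 0.105)^3
FV = $14,000.00 × 1.349233
FV = $18,889.26

FV = PV × (1 + r)^t = $18,889.26


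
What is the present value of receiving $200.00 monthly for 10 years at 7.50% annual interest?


Present value of an ordinary annuity: PV = PMT × (1 − (1 + r)^(−n)) / r
Monthly rate r = 0.075/12 = 0.00625, n = 120
PV = $200.00 × (1 − (1 + 0.075/12)^(−120)) / (0.075/12)
PV = $200.00 × 84.244743
PV = $16,848.95

PV = PMT × (1-(1+r)^(-n))/r = $16,848.95


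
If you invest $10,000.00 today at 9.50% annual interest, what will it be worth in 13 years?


Future value formula: FV = PV × (1 + r)^t
FV = $10,000.00 × (1 + 0.095)^13
FV = $10,000.00 × 3.253745
FV = $32,537.45

FV = PV × (1 + r)^t = $32,537.45


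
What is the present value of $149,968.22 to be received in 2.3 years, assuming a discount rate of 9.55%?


Present value formula: PV = FV / (1 + r)^t
PV = $149,968.22 / (1 + 0.0955)^2.3
PV = $149,968.22 / 1.2334129
PV = $121,588.01

PV = FV / (1 + r)^t = $121,588.01


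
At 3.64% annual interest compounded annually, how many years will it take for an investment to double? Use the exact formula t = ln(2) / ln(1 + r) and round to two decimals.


Doubling condition: (1 + r)^t = 2
Take ln of both sides: t × ln(1 + r) = ln(2)
t = ln(2) / ln(1 + r)
t = 0.693147 / 0.035753
t = 19.39

t = ln(2) / ln(1 + r) = 19.39 years


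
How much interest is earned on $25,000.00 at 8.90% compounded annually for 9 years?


Compound interest earned = final amount − principal.
A = P(1 + r/n)^(nt) = $25,000.00 × (1 + 0.089/1)^(1 × 9) = $53,850.65
Interest = A − P = $53,850.65 − $25,000.00 = $28,850.65

Interest = A - P = $28,850.65


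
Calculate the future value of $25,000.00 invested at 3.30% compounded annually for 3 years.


Compound interest formula: A = P(1 + r/n)^(nt)
A = $25,000.00 × (1 + 0.033/1)^(1 × 3)
Growth factor: (1 + 0.033/1)^3 = 1.1023029
A = $25,000.00 × 1.1023029
A = $27,557.57

A = P(1 + r/n)^(nt) = $27,557.57


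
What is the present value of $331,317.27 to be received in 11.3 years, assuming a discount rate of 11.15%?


Present value formula: PV = FV / (1 + r)^t
PV = $331,317.27 / (1 + 0.1115)^11.3
PV = $331,317.27 / 3.3019993
PV = $100,338.38

PV = FV / (1 + r)^t = $100,338.38


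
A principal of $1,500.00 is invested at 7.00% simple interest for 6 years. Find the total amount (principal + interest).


Total amount formula: A = P(1 + rt) = P + P·r·t
Interest: I = P × r × t = $1,500.00 × 0.07 × 6 = $630.00
A = P + I = $1,500.00 + $630.00 = $2,130.00

A = P + I = P(1 + rt) = $2,130.00


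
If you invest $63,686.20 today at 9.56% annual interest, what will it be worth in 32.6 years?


Future value formula: FV = PV × (1 + r)^t
FV = $63,686.20 × (1 + 0.0956)^32.6
FV = $63,686.20 × 19.6180559
FV = $1,249,399.43

FV = PV × (1 + r)^t = $1,249,399.43


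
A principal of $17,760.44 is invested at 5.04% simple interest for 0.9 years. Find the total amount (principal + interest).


Total amount formula: A = P(1 + rt) = P + P·r·t
Interest: I = P × r × t = $17,760.44 × 0.0504 × 0.9 = $805.61
A = P + I = $17,760.44 + $805.61 = $18,566.05

A = P + I = P(1 + rt) = $18,566.05


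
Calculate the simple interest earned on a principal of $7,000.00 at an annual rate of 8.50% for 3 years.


Simple interest formula: I = P × r × t
I = $7,000.00 × 0.085 × 3
I = $1,785.00

I = P × r × t = $1,785.00


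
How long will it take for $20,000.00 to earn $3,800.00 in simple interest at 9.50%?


Rearrange the simple interest formula for t:
I = P × r × t  ⇒  t = I / (P × r)
t = $3,800.00 / ($20,000.00 × 0.095)
t = 2

t = I/(P×r) = 2 years


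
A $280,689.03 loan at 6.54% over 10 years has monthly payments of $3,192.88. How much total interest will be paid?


Total paid over the life of the loan = PMT × n.
Total paid = $3,192.88 × 120 = $383,145.60
Total interest = total paid − principal = $383,145.60 − $280,689.03 = $102,456.57

Total interest = (PMT × n) - PV = $102,456.57


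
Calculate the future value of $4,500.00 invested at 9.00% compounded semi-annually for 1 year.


Compound interest formula: A = P(1 + r/n)^(nt)
A = $4,500.00 × (1 + 0.09/2)^(2 × 1)
Growth factor: (1 + 0.09/2)^2 = 1.092025
A = $4,500.00 × 1.092025
A = $4,914.11

A = P(1 + r/n)^(nt) = $4,914.11


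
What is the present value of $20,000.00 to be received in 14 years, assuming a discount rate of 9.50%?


Present value formula: PV = FV / (1 + r)^t
PV = $20,000.00 / (1 + 0.095)^14
PV = $20,000.00 / 3.562851
PV = $5,613.48

PV = FV / (1 + r)^t = $5,613.48


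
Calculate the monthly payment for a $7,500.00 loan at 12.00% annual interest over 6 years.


Loan payment formula: PMT = PV × r / (1 − (1 + r)^(−n))
Monthly rate r = 0.12/12 = 0.01, n = 72 months
Denominator: 1 − (1 + 0.12/12)^(−72) = 0.511504
PMT = $7,500.00 × (0.12/12) / 0.511504
PMT = $146.63 per month

PMT = PV × r / (1-(1+r)^(-n)) = $146.63/month


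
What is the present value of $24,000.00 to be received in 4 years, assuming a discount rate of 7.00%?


Present value formula: PV = FV / (1 + r)^t
PV = $24,000.00 / (1 + 0.07)^4
PV = $24,000.00 / 1.310796
PV = $18,309.49

PV = FV / (1 + r)^t = $18,309.49


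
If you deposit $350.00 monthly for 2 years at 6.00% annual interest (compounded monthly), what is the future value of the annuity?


Future value of an ordinary annuity: FV = PMT × ((1 + r)^n − 1) / r
Monthly rate r = 0.06/12 = 0.005, n = 24
FV = $350.00 × ((1 + 0.06/12)^24 − 1) / (0.06/12)
FV = $350.00 × 25.431955
FV = $8,901.18

FV = PMT × ((1+r)^n - 1)/r = $8,901.18


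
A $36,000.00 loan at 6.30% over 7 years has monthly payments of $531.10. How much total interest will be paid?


Total paid over the life of the loan = PMT × n.
Total paid = $531.10 × 84 = $44,612.40
Total interest = total paid − principal = $44,612.40 − $36,000.00 = $8,612.40

Total interest = (PMT × n) - PV = $8,612.40


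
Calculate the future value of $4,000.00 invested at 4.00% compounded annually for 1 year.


Compound interest formula: A = P(1 + r/n)^(nt)
A = $4,000.00 × (1 + 0.04/1)^(1 × 1)
Growth factor: (1 + 0.04/1)^1 = 1.040000
A = $4,000.00 × 1.040000
A = $4,160.00

A = P(1 + r/n)^(nt) = $4,160.00


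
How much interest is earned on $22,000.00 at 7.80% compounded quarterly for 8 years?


Compound interest earned = final amount − principal.
A = P(1 + r/n)^(nt) = $22,000.00 × (1 + 0.078/4)^(4 × 8) = $40,814.46
Interest = A − P = $40,814.46 − $22,000.00 = $18,814.46

Interest = A - P = $18,814.46


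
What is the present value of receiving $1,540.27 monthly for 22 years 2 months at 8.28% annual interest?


Present value of an ordinary annuity: PV = PMT × (1 − (1 + r)^(−n)) / r
Monthly rate r = 0.0828/12 = 0.0069, n = 266
PV = $1,540.27 × (1 − (1 + 0.0828/12)^(−266)) / (0.0828/12)
PV = $1,540.27 × 121.658187
PV = $187,386.46

PV = PMT × (1-(1+r)^(-n))/r = $187,386.46


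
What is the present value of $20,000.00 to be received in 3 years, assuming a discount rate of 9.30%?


Present value formula: PV = FV / (1 + r)^t
PV = $20,000.00 / (1 + 0.093)^3
PV = $20,000.00 / 1.3057514
PV = $15,316.85

PV = FV / (1 + r)^t = $15,316.85


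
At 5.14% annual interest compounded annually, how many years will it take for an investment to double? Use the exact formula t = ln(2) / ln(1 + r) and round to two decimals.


Doubling condition: (1 + r)^t = 2
Take ln of both sides: t × ln(1 + r) = ln(2)
t = ln(2) / ln(1 + r)
t = 0.693147 / 0.050123
t = 13.83

t = ln(2) / ln(1 + r) = 13.83 years


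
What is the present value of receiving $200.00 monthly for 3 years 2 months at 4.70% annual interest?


Present value of an ordinary annuity: PV = PMT × (1 − (1 + r)^(−n)) / r
Monthly rate r = 0.047/12 ≈ 0.00391667, n = 38
PV = $200.00 × (1 − (1 + 0.047/12)^(−38)) / (0.047/12)
PV = $200.00 × 35.243422
PV = $7,048.68

PV = PMT × (1-(1+r)^(-n))/r = $7,048.68


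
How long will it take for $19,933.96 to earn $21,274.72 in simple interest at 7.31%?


Rearrange the simple interest formula for t:
I = P × r × t  ⇒  t = I / (P × r)
t = $21,274.72 / ($19,933.96 × 0.0731)
t = 14.6

t = I/(P×r) = 14.6 years


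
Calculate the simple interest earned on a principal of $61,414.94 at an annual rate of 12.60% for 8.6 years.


Simple interest formula: I = P × r × t
I = $61,414.94 × 0.126 × 8.6
I = $66,549.23

I = P × r × t = $66,549.23


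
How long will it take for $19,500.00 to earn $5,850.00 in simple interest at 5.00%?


Rearrange the simple interest formula for t:
I = P × r × t  ⇒  t = I / (P × r)
t = $5,850.00 / ($19,500.00 × 0.05)
t = 6

t = I/(P×r) = 6 years


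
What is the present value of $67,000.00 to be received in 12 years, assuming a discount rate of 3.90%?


Present value formula: PV = FV / (1 + r)^t
PV = $67,000.00 / (1 + 0.039)^12
PV = $67,000.00 / 1.582656
PV = $42,333.90

PV = FV / (1 + r)^t = $42,333.90


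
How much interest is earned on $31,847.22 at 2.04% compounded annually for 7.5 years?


Compound interest earned = final amount − principal.
A = P(1 + r/n)^(nt) = $31,847.22 × (1 + 0.0204/1)^(1 × 7.5) = $37,055.26
Interest = A − P = $37,055.26 − $31,847.22 = $5,208.04

Interest = A - P = $5,208.04


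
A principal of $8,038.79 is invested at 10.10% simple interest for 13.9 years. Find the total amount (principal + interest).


Total amount formula: A = P(1 + rt) = P + P·r·t
Interest: I = P × r × t = $8,038.79 × 0.101 × 13.9 = $11,285.66
A = P + I = $8,038.79 + $11,285.66 = $19,324.45

A = P + I = P(1 + rt) = $19,324.45


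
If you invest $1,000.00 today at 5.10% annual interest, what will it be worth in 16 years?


Future value formula: FV = PV × (1 + r)^t
FV = $1,000.00 × (1 + 0.051)^16
FV = $1,000.00 × 2.216376
FV = $2,216.38

FV = PV × (1 + r)^t = $2,216.38


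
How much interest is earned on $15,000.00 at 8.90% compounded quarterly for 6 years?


Compound interest earned = final amount − principal.
A = P(1 + r/n)^(nt) = $15,000.00 × (1 + 0.089/4)^(4 × 6) = $25,436.78
Interest = A − P = $25,436.78 − $15,000.00 = $10,436.78

Interest = A - P = $10,436.78


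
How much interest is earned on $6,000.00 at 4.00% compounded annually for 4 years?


Compound interest earned = final amount − principal.
A = P(1 + r/n)^(nt) = $6,000.00 × (1 + 0.04/1)^(1 × 4) = $7,019.15
Interest = A − P = $7,019.15 − $6,000.00 = $1,019.15

Interest = A - P = $1,019.15


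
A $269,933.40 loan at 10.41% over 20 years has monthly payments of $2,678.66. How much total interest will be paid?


Total paid over the life of the loan = PMT × n.
Total paid = $2,678.66 × 240 = $642,878.40
Total interest = total paid − principal = $642,878.40 − $269,933.40 = $372,945.00

Total interest = (PMT × n) - PV = $372,945.00


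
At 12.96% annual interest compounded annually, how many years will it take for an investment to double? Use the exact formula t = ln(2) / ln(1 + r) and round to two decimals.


Doubling condition: (1 + r)^t = 2
Take ln of both sides: t × ln(1 + r) = ln(2)
t = ln(2) / ln(1 + r)
t = 0.693147 / 0.121864
t = 5.69

t = ln(2) / ln(1 + r) = 5.69 years


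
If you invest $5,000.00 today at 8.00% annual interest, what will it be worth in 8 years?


Future value formula: FV = PV × (1 + r)^t
FV = $5,000.00 × (1 + 0.08)^8
FV = $5,000.00 × 1.850930
FV = $9,254.65

FV = PV × (1 + r)^t = $9,254.65


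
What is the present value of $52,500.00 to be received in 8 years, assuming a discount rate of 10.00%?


Present value formula: PV = FV / (1 + r)^t
PV = $52,500.00 / (1 + 0.1)^8
PV = $52,500.00 / 2.143589
PV = $24,491.64

PV = FV / (1 + r)^t = $24,491.64


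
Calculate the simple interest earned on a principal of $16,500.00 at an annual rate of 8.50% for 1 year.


Simple interest formula: I = P × r × t
I = $16,500.00 × 0.085 × 1
I = $1,402.50

I = P × r × t = $1,402.50


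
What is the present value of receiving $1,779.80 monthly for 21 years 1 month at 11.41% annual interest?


Present value of an ordinary annuity: PV = PMT × (1 − (1 + r)^(−n)) / r
Monthly rate r = 0.1141/12 ≈ 0.00950833, n = 253
PV = $1,779.80 × (1 − (1 + 0.1141/12)^(−253)) / (0.1141/12)
PV = $1,779.80 × 95.574935
PV = $170,104.27

PV = PMT × (1-(1+r)^(-n))/r = $170,104.27


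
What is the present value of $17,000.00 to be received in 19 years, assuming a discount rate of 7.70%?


Present value formula: PV = FV / (1 + r)^t
PV = $17,000.00 / (1 + 0.077)^19
PV = $17,000.00 / 4.093534
PV = $4,152.89

PV = FV / (1 + r)^t = $4,152.89


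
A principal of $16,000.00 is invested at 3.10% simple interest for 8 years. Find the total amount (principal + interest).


Total amount formula: A = P(1 + rt) = P + P·r·t
Interest: I = P × r × t = $16,000.00 × 0.031 × 8 = $3,968.00
A = P + I = $16,000.00 + $3,968.00 = $19,968.00

A = P + I = P(1 + rt) = $19,968.00


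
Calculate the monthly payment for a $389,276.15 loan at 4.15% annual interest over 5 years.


Loan payment formula: PMT = PV × r / (1 − (1 + r)^(−n))
Monthly rate r = 0.0415/12 ≈ 0.00345833, n = 60 months
Denominator: 1 − (1 + 0.0415/12)^(−60) = 0.187096
PMT = $389,276.15 × (0.0415/12) / 0.187096
PMT = $7,195.49 per month

PMT = PV × r / (1-(1+r)^(-n)) = $7,195.49/month


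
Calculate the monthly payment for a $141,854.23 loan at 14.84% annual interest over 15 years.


Loan payment formula: PMT = PV × r / (1 − (1 + r)^(−n))
Monthly rate r = 0.1484/12 ≈ 0.01236667, n = 180 months
Denominator: 1 − (1 + 0.1484/12)^(−180) = 0.890557
PMT = $141,854.23 × (0.1484/12) / 0.890557
PMT = $1,969.85 per month

PMT = PV × r / (1-(1+r)^(-n)) = $1,969.85/month


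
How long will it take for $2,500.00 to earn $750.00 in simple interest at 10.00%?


Rearrange the simple interest formula for t:
I = P × r × t  ⇒  t = I / (P × r)
t = $750.00 / ($2,500.00 × 0.1)
t = 3

t = I/(P×r) = 3 years


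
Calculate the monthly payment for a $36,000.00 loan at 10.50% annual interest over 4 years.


Loan payment formula: PMT = PV × r / (1 − (1 + r)^(−n))
Monthly rate r = 0.105/12 = 0.00875, n = 48 months
Denominator: 1 − (1 + 0.105/12)^(−48) = 0.341752
PMT = $36,000.00 × (0.105/12) / 0.341752
PMT = $921.72 per month

PMT = PV × r / (1-(1+r)^(-n)) = $921.72/month


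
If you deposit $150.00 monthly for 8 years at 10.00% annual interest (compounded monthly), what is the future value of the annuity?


Future value of an ordinary annuity: FV = PMT × ((1 + r)^n − 1) / r
Monthly rate r = 0.1/12 ≈ 0.00833333, n = 96
FV = $150.00 × ((1 + 0.1/12)^96 − 1) / (0.1/12)
FV = $150.00 × 146.181076
FV = $21,927.16

FV = PMT × ((1+r)^n - 1)/r = $21,927.16


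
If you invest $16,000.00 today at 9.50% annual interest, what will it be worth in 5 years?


Future value formula: FV = PV × (1 + r)^t
FV = $16,000.00 × (1 + 0.095)^5
FV = $16,000.00 × 1.574239
FV = $25,187.82

FV = PV × (1 + r)^t = $25,187.82


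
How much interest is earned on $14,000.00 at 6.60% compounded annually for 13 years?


Compound interest earned = final amount − principal.
A = P(1 + r/n)^(nt) = $14,000.00 × (1 + 0.066/1)^(1 × 13) = $32,134.51
Interest = A − P = $32,134.51 − $14,000.00 = $18,134.51

Interest = A - P = $18,134.51


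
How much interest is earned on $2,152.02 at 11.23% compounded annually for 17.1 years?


Compound interest earned = final amount − principal.
A = P(1 + r/n)^(nt) = $2,152.02 × (1 + 0.1123/1)^(1 × 17.1) = $13,281.33
Interest = A − P = $13,281.33 − $2,152.02 = $11,129.31

Interest = A - P = $11,129.31


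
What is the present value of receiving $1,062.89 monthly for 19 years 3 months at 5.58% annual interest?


Present value of an ordinary annuity: PV = PMT × (1 − (1 + r)^(−n)) / r
Monthly rate r = 0.0558/12 = 0.00465, n = 231
PV = $1,062.89 × (1 − (1 + 0.0558/12)^(−231)) / (0.0558/12)
PV = $1,062.89 × 141.410863
PV = $150,304.19

PV = PMT × (1-(1+r)^(-n))/r = $150,304.19


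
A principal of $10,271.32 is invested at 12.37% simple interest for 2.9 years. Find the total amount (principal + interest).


Total amount formula: A = P(1 + rt) = P + P·r·t
Interest: I = P × r × t = $10,271.32 × 0.1237 × 2.9 = $3,684.63
A = P + I = $10,271.32 + $3,684.63 = $13,955.95

A = P + I = P(1 + rt) = $13,955.95


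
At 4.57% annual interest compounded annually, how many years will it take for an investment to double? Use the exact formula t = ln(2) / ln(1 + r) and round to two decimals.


Doubling condition: (1 + r)^t = 2
Take ln of both sides: t × ln(1 + r) = ln(2)
t = ln(2) / ln(1 + r)
t = 0.693147 / 0.044687
t = 15.51

t = ln(2) / ln(1 + r) = 15.51 years


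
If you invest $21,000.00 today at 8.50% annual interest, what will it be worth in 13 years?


Future value formula: FV = PV × (1 + r)^t
FV = $21,000.00 × (1 + 0.085)^13
FV = $21,000.00 × 2.8879296
FV = $60,646.52

FV = PV × (1 + r)^t = $60,646.52


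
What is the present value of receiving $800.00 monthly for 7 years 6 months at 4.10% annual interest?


Present value of an ordinary annuity: PV = PMT × (1 − (1 + r)^(−n)) / r
Monthly rate r = 0.041/12 ≈ 0.00341667, n = 90
PV = $800.00 × (1 − (1 + 0.041/12)^(−90)) / (0.041/12)
PV = $800.00 × 77.365363
PV = $61,892.29

PV = PMT × (1-(1+r)^(-n))/r = $61,892.29


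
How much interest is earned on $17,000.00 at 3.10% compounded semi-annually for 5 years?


Compound interest earned = final amount − principal.
A = P(1 + r/n)^(nt) = $17,000.00 × (1 + 0.031/2)^(2 × 5) = $19,826.60
Interest = A − P = $19,826.60 − $17,000.00 = $2,826.60

Interest = A - P = $2,826.60


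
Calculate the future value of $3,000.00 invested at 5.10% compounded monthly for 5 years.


Compound interest formula: A = P(1 + r/n)^(nt)
A = $3,000.00 × (1 + 0.051/12)^(12 × 5)
Growth factor: (1 + 0.051/12)^60 = 1.2897645
A = $3,000.00 × 1.2897645
A = $3,869.29

A = P(1 + r/n)^(nt) = $3,869.29


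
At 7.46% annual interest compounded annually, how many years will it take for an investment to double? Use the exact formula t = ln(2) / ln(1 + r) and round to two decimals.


Doubling condition: (1 + r)^t = 2
Take ln of both sides: t × ln(1 + r) = ln(2)
t = ln(2) / ln(1 + r)
t = 0.693147 / 0.071948
t = 9.63

t = ln(2) / ln(1 + r) = 9.63 years


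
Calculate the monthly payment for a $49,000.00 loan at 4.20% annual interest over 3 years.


Loan payment formula: PMT = PV × r / (1 − (1 + r)^(−n))
Monthly rate r = 0.042/12 = 0.0035, n = 36 months
Denominator: 1 − (1 + 0.042/12)^(−36) = 0.118191
PMT = $49,000.00 × (0.042/12) / 0.118191
PMT = $1,451.04 per month

PMT = PV × r / (1-(1+r)^(-n)) = $1,451.04/month


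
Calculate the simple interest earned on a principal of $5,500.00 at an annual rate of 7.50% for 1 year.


Simple interest formula: I = P × r × t
I = $5,500.00 × 0.075 × 1
I = $412.50

I = P × r × t = $412.50


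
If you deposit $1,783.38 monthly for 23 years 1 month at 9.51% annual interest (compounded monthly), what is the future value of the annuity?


Future value of an ordinary annuity: FV = PMT × ((1 + r)^n − 1) / r
Monthly rate r = 0.0951/12 = 0.007925, n = 277
FV = $1,783.38 × ((1 + 0.0951/12)^277 − 1) / (0.0951/12)
FV = $1,783.38 × 997.430485
FV = $1,778,797.58

FV = PMT × ((1+r)^n - 1)/r = $1,778,797.58


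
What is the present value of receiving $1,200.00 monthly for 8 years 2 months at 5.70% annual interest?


Present value of an ordinary annuity: PV = PMT × (1 − (1 + r)^(−n)) / r
Monthly rate r = 0.057/12 = 0.00475, n = 98
PV = $1,200.00 × (1 − (1 + 0.057/12)^(−98)) / (0.057/12)
PV = $1,200.00 × 78.207705
PV = $93,849.25

PV = PMT × (1-(1+r)^(-n))/r = $93,849.25


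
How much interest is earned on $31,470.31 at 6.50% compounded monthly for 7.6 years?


Compound interest earned = final amount − principal.
A = P(1 + r/n)^(nt) = $31,470.31 × (1 + 0.065/12)^(12 × 7.6) = $51,506.68
Interest = A − P = $51,506.68 − $31,470.31 = $20,036.37

Interest = A - P = $20,036.37


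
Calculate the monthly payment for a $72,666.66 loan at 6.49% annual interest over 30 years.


Loan payment formula: PMT = PV × r / (1 − (1 + r)^(−n))
Monthly rate r = 0.0649/12 ≈ 0.00540833, n = 360 months
Denominator: 1 − (1 + 0.0649/12)^(−360) = 0.856548
PMT = $72,666.66 × (0.0649/12) / 0.856548
PMT = $458.82 per month

PMT = PV × r / (1-(1+r)^(-n)) = $458.82/month


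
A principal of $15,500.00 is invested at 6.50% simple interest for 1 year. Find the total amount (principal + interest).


Total amount formula: A = P(1 + rt) = P + P·r·t
Interest: I = P × r × t = $15,500.00 × 0.065 × 1 = $1,007.50
A = P + I = $15,500.00 + $1,007.50 = $16,507.50

A = P + I = P(1 + rt) = $16,507.50


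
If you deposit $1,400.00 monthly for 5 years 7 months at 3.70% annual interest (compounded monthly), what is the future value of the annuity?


Future value of an ordinary annuity: FV = PMT × ((1 + r)^n − 1) / r
Monthly rate r = 0.037/12 ≈ 0.00308333, n = 67
FV = $1,400.00 × ((1 + 0.037/12)^67 − 1) / (0.037/12)
FV = $1,400.00 × 74.296050
FV = $104,014.47

FV = PMT × ((1+r)^n - 1)/r = $104,014.47


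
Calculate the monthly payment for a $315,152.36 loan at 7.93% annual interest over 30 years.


Loan payment formula: PMT = PV × r / (1 − (1 + r)^(−n))
Monthly rate r = 0.0793/12 ≈ 0.00660833, n = 360 months
Denominator: 1 − (1 + 0.0793/12)^(−360) = 0.906629
PMT = $315,152.36 × (0.0793/12) / 0.906629
PMT = $2,297.12 per month

PMT = PV × r / (1-(1+r)^(-n)) = $2,297.12/month


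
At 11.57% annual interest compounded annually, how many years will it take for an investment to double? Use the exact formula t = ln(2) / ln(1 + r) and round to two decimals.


Doubling condition: (1 + r)^t = 2
Take ln of both sides: t × ln(1 + r) = ln(2)
t = ln(2) / ln(1 + r)
t = 0.693147 / 0.109482
t = 6.33

t = ln(2) / ln(1 + r) = 6.33 years


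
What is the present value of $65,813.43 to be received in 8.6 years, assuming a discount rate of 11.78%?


Present value formula: PV = FV / (1 + r)^t
PV = $65,813.43 / (1 + 0.1178)^8.6
PV = $65,813.43 / 2.6057414
PV = $25,257.08

PV = FV / (1 + r)^t = $25,257.08


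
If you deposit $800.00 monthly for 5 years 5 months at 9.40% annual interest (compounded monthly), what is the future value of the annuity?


Future value of an ordinary annuity: FV = PMT × ((1 + r)^n − 1) / r
Monthly rate r = 0.094/12 ≈ 0.00783333, n = 65
FV = $800.00 × ((1 + 0.094/12)^65 − 1) / (0.094/12)
FV = $800.00 × 84.332721
FV = $67,466.18

FV = PMT × ((1+r)^n - 1)/r = $67,466.18


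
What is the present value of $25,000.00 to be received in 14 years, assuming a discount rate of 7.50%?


Present value formula: PV = FV / (1 + r)^t
PV = $25,000.00 / (1 + 0.075)^14
PV = $25,000.00 / 2.752444
PV = $9,082.84

PV = FV / (1 + r)^t = $9,082.84


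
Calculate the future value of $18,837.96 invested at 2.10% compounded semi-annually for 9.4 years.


Compound interest formula: A = P(1 + r/n)^(nt)
A = $18,837.96 × (1 + 0.021/2)^(2 × 9.4)
Growth factor: (1 + 0.021/2)^18.8 = 1.21697814
A = $18,837.96 × 1.21697814
A = $22,925.39

A = P(1 + r/n)^(nt) = $22,925.39
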